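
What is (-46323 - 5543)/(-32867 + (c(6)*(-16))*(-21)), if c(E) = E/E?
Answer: 51866/32531 ≈ 1.5944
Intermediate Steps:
c(E) = 1
(-46323 - 5543)/(-32867 + (c(6)*(-16))*(-21)) = (-46323 - 5543)/(-32867 + (1*(-16))*(-21)) = -51866/(-32867 - 16*(-21)) = -51866/(-32867 + 336) = -51866/(-32531) = -51866*(-1/32531) = 51866/32531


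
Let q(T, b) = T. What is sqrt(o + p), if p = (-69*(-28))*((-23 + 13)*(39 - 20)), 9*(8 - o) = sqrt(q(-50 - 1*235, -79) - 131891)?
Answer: 2*sqrt(-825912 - I*sqrt(8261))/3 ≈ 0.033337 - 605.86*I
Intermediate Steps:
o = 8 - 4*I*sqrt(8261)/9 (o = 8 - sqrt((-50 - 1*235) - 131891)/9 = 8 - sqrt((-50 - 235) - 131891)/9 = 8 - sqrt(-285 - 131891)/9 = 8 - 4*I*sqrt(8261)/9 ≈ 8.0 - 40.396*I)
p = -367080 (p = 1932*(-10*19) = 1932*(-190) = -367080)
sqrt(o + p) = sqrt((8 - 4*I*sqrt(8261)/9) - 367080) = sqrt(-367072 - 4*I*sqrt(8261)/9)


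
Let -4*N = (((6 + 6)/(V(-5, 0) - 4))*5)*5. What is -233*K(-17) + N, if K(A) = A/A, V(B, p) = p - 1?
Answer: -218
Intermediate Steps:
V(B, p) = -1 + p
N = 15 (N = -((6 + 6)/((-1 + 0) - 4))*5*5/4 = -(12/(-1 - 4))*5*5/4 = -(12/(-5))*5*5/4 = -(12*(-⅕))*5*5/4 = -(-12/5*5)*5/4 = -(-3)*5 = -¼*(-60) = 15)
K(A) = 1
-233*K(-17) + N = -233*1 + 15 = -233 + 15 = -218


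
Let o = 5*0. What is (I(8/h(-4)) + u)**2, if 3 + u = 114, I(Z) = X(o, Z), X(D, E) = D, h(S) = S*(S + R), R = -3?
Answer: 12321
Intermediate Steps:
h(S) = S*(-3 + S) (h(S) = S*(S - 3) = S*(-3 + S))
o = 0
I(Z) = 0
u = 111 (u = -3 + 114 = 111)
(I(8/h(-4)) + u)**2 = (0 + 111)**2 = 111**2 = 12321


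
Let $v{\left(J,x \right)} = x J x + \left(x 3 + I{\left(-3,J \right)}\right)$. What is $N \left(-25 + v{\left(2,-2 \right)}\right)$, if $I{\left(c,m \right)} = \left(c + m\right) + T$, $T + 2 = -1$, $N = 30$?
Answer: $-810$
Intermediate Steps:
$T = -3$ ($T = -2 - 1 = -3$)
$I{\left(c,m \right)} = -3 + c + m$ ($I{\left(c,m \right)} = \left(c + m\right) - 3 = -3 + c + m$)
$v{\left(J,x \right)} = -6 + J + 3 x + J x^{2}$ ($v{\left(J,x \right)} = x J x - \left(6 - J - x 3\right) = J x x + \left(3 x + \left(-6 + J\right)\right) = J x^{2} + \left(-6 + J + 3 x\right) = -6 + J + 3 x + J x^{2}$)
$N \left(-25 + v{\left(2,-2 \right)}\right) = 30 \left(-25 + \left(-6 + 2 + 3 \left(-2\right) + 2 \left(-2\right)^{2}\right)\right) = 30 \left(-25 + \left(-6 + 2 - 6 + 2 \cdot 4\right)\right) = 30 \left(-25 + \left(-6 + 2 - 6 + 8\right)\right) = 30 \left(-25 - 2\right) = 30 \left(-27\right) = -810$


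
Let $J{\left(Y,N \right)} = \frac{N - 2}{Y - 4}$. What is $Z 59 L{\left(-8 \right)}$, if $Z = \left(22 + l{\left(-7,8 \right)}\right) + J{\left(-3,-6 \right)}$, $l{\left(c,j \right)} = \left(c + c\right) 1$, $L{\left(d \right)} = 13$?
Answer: $\frac{49088}{7} \approx 7012.6$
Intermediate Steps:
$J{\left(Y,N \right)} = \frac{-2 + N}{-4 + Y}$
$l{\left(c,j \right)} = 2 c$ ($l{\left(c,j \right)} = 2 c 1 = 2 c$)
$Z = \frac{64}{7}$ ($Z = \left(22 + 2 \left(-7\right)\right) + \frac{-2 - 6}{-4 - 3} = \left(22 - 14\right) + \frac{1}{-7} \left(-8\right) = 8 - - \frac{8}{7} = 8 + \frac{8}{7} = \frac{64}{7} \approx 9.1429$)
$Z 59 L{\left(-8 \right)} = \frac{64}{7} \cdot 59 \cdot 13 = \frac{3776}{7} \cdot 13 = \frac{49088}{7}$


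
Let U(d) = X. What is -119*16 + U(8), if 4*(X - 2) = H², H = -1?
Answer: -7607/4 ≈ -1901.8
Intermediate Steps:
X = 9/4 (X = 2 + (¼)*(-1)² = 2 + (¼)*1 = 2 + ¼ = 9/4 ≈ 2.2500)
U(d) = 9/4
-119*16 + U(8) = -119*16 + 9/4 = -1904 + 9/4 = -7607/4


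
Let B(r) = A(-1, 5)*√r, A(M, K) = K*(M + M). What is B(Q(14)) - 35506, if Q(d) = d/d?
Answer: -35516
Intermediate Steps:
A(M, K) = 2*K*M (A(M, K) = K*(2*M) = 2*K*M)
Q(d) = 1
B(r) = -10*√r (B(r) = (2*5*(-1))*√r = -10*√r)
B(Q(14)) - 35506 = -10*√1 - 35506 = -10*1 - 35506 = -10 - 35506 = -35516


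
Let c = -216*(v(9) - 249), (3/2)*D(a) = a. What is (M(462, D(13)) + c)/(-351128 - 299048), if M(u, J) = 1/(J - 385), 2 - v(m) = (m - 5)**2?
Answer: -64136229/734048704 ≈ -0.087373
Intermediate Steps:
D(a) = 2*a/3
v(m) = 2 - (-5 + m)**2 (v(m) = 2 - (m - 5)**2 = 2 - (-5 + m)**2)
M(u, J) = 1/(-385 + J)
c = 56808 (c = -216*((2 - (-5 + 9)**2) - 249) = -216*((2 - 1*4**2) - 249) = -216*((2 - 1*16) - 249) = -216*((2 - 16) - 249) = -216*(-14 - 249) = -216*(-263) = 56808)
(M(462, D(13)) + c)/(-351128 - 299048) = (1/(-385 + (2/3)*13) + 56808)/(-351128 - 299048) = (1/(-385 + 26/3) + 56808)/(-650176) = (1/(-1129/3) + 56808)*(-1/650176) = (-3/1129 + 56808)*(-1/650176) = (64136229/1129)*(-1/650176) = -64136229/734048704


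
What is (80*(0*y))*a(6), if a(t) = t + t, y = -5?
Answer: 0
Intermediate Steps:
a(t) = 2*t
(80*(0*y))*a(6) = (80*(0*(-5)))*(2*6) = (80*0)*12 = 0*12 = 0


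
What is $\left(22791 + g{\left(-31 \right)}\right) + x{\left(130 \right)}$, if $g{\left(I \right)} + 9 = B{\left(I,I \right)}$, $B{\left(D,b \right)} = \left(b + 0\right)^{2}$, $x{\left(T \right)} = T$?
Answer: $23873$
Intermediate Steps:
$B{\left(D,b \right)} = b^{2}$
$g{\left(I \right)} = -9 + I^{2}$
$\left(22791 + g{\left(-31 \right)}\right) + x{\left(130 \right)} = \left(22791 - \left(9 - \left(-31\right)^{2}\right)\right) + 130 = \left(22791 + \left(-9 + 961\right)\right) + 130 = \left(22791 + 952\right) + 130 = 23743 + 130 = 23873$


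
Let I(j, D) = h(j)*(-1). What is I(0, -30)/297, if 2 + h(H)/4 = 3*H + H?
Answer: 8/297 ≈ 0.026936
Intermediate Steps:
h(H) = -8 + 16*H (h(H) = -8 + 4*(3*H + H) = -8 + 4*(4*H) = -8 + 16*H)
I(j, D) = 8 - 16*j (I(j, D) = (-8 + 16*j)*(-1) = 8 - 16*j)
I(0, -30)/297 = (8 - 16*0)/297 = (8 + 0)*(1/297) = 8*(1/297) = 8/297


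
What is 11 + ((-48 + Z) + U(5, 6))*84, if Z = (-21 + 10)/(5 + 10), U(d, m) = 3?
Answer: -19153/5 ≈ -3830.6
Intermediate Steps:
Z = -11/15 ≈ -0.73333
11 + ((-48 + Z) + U(5, 6))*84 = 11 + ((-48 - 11/15) + 3)*84 = 11 + (-731/15 + 3)*84 = 11 - 686/15*84 = 11 - 19208/5 = -19153/5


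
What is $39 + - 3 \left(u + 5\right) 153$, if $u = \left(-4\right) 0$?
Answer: $-2256$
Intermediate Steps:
$u = 0$
$39 + - 3 \left(u + 5\right) 153 = 39 + - 3 \left(0 + 5\right) 153 = 39 + \left(-3\right) 5 \cdot 153 = 39 - 2295 = -2256$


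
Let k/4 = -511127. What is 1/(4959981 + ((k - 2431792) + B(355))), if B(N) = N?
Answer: 1/484036 ≈ 2.0660e-6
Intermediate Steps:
k = -2044508 (k = 4*(-511127) = -2044508)
1/(4959981 + ((k - 2431792) + B(355))) = 1/(4959981 + ((-2044508 - 2431792) + 355)) = 1/(4959981 + (-4476300 + 355)) = 1/(4959981 - 4475945) = 1/484036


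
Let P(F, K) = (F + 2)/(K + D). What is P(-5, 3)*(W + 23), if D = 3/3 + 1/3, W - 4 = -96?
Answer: 621/13 ≈ 47.769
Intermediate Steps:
W = -92 (W = 4 - 96 = -92)
D = 4/3 (D = 3*(⅓) + 1*(⅓) = 1 + ⅓ = 4/3 ≈ 1.3333)
P(F, K) = (2 + F)/(4/3 + K) (P(F, K) = (F + 2)/(K + 4/3) = (2 + F)/(4/3 + K))
P(-5, 3)*(W + 23) = (3*(2 - 5)/(4 + 3*3))*(-92 + 23) = (3*(-3)/(4 + 9))*(-69) = (3*(-3)/13)*(-69) = (3*(1/13)*(-3))*(-69) = -9/13*(-69) = 621/13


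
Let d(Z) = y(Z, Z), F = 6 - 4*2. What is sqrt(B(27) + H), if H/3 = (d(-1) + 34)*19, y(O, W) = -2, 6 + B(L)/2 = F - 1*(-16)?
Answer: 4*sqrt(115) ≈ 42.895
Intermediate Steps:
F = -2 (F = 6 - 8 = -2)
B(L) = 16 (B(L) = -12 + 2*(-2 - 1*(-16)) = -12 + 2*(-2 + 16) = -12 + 2*14 = -12 + 28 = 16)
d(Z) = -2
H = 1824 (H = 3*((-2 + 34)*19) = 3*(32*19) = 3*608 = 1824)
sqrt(B(27) + H) = sqrt(16 + 1824) = sqrt(1840) = 4*sqrt(115)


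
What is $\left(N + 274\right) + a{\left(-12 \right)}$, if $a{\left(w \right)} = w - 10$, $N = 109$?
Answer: $361$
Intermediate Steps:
$a{\left(w \right)} = -10 + w$ ($a{\left(w \right)} = w - 10 = -10 + w$)
$\left(N + 274\right) + a{\left(-12 \right)} = \left(109 + 274\right) - 22 = 383 - 22 = 361$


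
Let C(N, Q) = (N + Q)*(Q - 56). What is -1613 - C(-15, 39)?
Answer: -1205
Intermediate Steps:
C(N, Q) = (-56 + Q)*(N + Q) (C(N, Q) = (N + Q)*(-56 + Q) = (-56 + Q)*(N + Q))
-1613 - C(-15, 39) = -1613 - (39² - 56*(-15) - 56*39 - 15*39) = -1613 - (1521 + 840 - 2184 - 585) = -1613 - 1*(-408) = -1613 + 408 = -1205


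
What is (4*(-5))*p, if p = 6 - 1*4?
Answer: -40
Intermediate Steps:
p = 2 (p = 6 - 4 = 2)
(4*(-5))*p = (4*(-5))*2 = -20*2 = -40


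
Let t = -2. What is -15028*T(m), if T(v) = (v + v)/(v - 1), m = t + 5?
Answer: -45084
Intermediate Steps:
m = 3 (m = -2 + 5 = 3)
T(v) = 2*v/(-1 + v) (T(v) = (2*v)/(-1 + v) = 2*v/(-1 + v))
-15028*T(m) = -30056*3/(-1 + 3) = -30056*3/2 = -15028*3 = -45084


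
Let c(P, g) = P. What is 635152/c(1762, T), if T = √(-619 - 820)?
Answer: 317576/881 ≈ 360.47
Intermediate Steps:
T = I*√1439 (T = √(-1439) = I*√1439 ≈ 37.934*I)
635152/c(1762, T) = 635152/1762 = 635152*(1/1762) = 317576/881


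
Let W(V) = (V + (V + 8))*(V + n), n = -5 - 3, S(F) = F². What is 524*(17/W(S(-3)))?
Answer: 4454/13 ≈ 342.62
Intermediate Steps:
n = -8
W(V) = (-8 + V)*(8 + 2*V) (W(V) = (V + (V + 8))*(V - 8) = (V + (8 + V))*(-8 + V) = (8 + 2*V)*(-8 + V) = (-8 + V)*(8 + 2*V))
524*(17/W(S(-3))) = 524*(17/(-64 - 8*(-3)² + 2*((-3)²)²)) = 524*(17/(-64 - 8*9 + 2*9²)) = 524*(17/(-64 - 72 + 2*81)) = 524*(17/(-64 - 72 + 162)) = 524*(17/26) = 4454/13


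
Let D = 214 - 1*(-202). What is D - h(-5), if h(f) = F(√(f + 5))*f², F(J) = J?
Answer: 416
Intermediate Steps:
D = 416 (D = 214 + 202 = 416)
h(f) = f²*√(5 + f) (h(f) = √(f + 5)*f² = √(5 + f)*f² = f²*√(5 + f))
D - h(-5) = 416 - (-5)²*√(5 - 5) = 416 - 25*√0 = 416 - 25*0 = 416 - 1*0 = 416 + 0 = 416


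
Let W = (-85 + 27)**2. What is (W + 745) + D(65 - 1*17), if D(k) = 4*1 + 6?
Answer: 4119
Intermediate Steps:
D(k) = 10 (D(k) = 4 + 6 = 10)
W = 3364 (W = (-58)**2 = 3364)
(W + 745) + D(65 - 1*17) = (3364 + 745) + 10 = 4109 + 10 = 4119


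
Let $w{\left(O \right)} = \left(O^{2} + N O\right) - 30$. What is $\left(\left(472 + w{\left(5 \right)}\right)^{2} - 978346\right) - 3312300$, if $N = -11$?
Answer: $-4120902$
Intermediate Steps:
$w{\left(O \right)} = -30 + O^{2} - 11 O$ ($w{\left(O \right)} = \left(O^{2} - 11 O\right) - 30 = -30 + O^{2} - 11 O$)
$\left(\left(472 + w{\left(5 \right)}\right)^{2} - 978346\right) - 3312300 = \left(\left(472 - \left(85 - 25\right)\right)^{2} - 978346\right) - 3312300 = \left(\left(472 - 60\right)^{2} - 978346\right) - 3312300 = \left(412^{2} - 978346\right) - 3312300 = \left(169744 - 978346\right) - 3312300 = -808602 - 3312300 = -4120902$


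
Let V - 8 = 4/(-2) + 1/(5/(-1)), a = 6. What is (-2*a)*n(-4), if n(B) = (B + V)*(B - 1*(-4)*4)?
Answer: -1296/5 ≈ -259.20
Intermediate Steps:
V = 29/5 (V = 8 + (4/(-2) + 1/(5/(-1))) = 8 + (4*(-1/2) + 1/(5*(-1))) = 8 + (-2 + 1/(-5)) = 8 + (-2 + 1*(-1/5)) = 8 + (-2 - 1/5) = 8 - 11/5 = 29/5 ≈ 5.8000)
n(B) = (16 + B)*(29/5 + B) (n(B) = (B + 29/5)*(B - 1*(-4)*4) = (29/5 + B)*(B + 4*4) = (29/5 + B)*(B + 16) = (29/5 + B)*(16 + B) = (16 + B)*(29/5 + B))
(-2*a)*n(-4) = (-2*6)*(464/5 + (-4)**2 + (109/5)*(-4)) = -12*(464/5 + 16 - 436/5) = -12*108/5 = -1296/5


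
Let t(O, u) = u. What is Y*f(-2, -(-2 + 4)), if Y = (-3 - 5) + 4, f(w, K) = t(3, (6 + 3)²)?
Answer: -324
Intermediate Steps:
f(w, K) = 81 (f(w, K) = (6 + 3)² = 9² = 81)
Y = -4 (Y = -8 + 4 = -4)
Y*f(-2, -(-2 + 4)) = -4*81 = -324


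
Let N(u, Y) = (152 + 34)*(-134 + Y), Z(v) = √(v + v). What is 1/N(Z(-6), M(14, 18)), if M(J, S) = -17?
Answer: -1/28086 ≈ -3.5605e-5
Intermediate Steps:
Z(v) = √2*√v (Z(v) = √(2*v) = √2*√v)
N(u, Y) = -24924 + 186*Y (N(u, Y) = 186*(-134 + Y) = -24924 + 186*Y)
1/N(Z(-6), M(14, 18)) = 1/(-24924 + 186*(-17)) = 1/(-24924 - 3162) = 1/(-28086) = -1/28086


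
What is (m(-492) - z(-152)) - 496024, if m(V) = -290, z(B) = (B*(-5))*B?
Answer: -380794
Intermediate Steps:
z(B) = -5*B**2 (z(B) = (-5*B)*B = -5*B**2)
(m(-492) - z(-152)) - 496024 = (-290 - (-5)*(-152)**2) - 496024 = (-290 - (-5)*23104) - 496024 = (-290 - 1*(-115520)) - 496024 = (-290 + 115520) - 496024 = 115230 - 496024 = -380794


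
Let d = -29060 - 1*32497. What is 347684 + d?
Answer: 286127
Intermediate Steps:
d = -61557 (d = -29060 - 32497 = -61557)
347684 + d = 347684 - 61557 = 286127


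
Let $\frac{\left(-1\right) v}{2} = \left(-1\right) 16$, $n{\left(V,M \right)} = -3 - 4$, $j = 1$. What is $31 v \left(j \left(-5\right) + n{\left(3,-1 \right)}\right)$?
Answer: $-11904$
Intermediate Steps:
$n{\left(V,M \right)} = -7$ ($n{\left(V,M \right)} = -3 - 4 = -7$)
$v = 32$ ($v = - 2 \left(\left(-1\right) 16\right) = \left(-2\right) \left(-16\right) = 32$)
$31 v \left(j \left(-5\right) + n{\left(3,-1 \right)}\right) = 31 \cdot 32 \left(1 \left(-5\right) - 7\right) = 992 \left(-5 - 7\right) = 992 \left(-12\right) = -11904$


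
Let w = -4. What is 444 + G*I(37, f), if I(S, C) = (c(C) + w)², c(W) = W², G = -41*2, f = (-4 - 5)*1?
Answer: -485734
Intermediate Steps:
f = -9 (f = -9*1 = -9)
G = -82
I(S, C) = (-4 + C²)² (I(S, C) = (C² - 4)² = (-4 + C²)²)
444 + G*I(37, f) = 444 - 82*(-4 + (-9)²)² = 444 - 82*(-4 + 81)² = 444 - 82*77² = 444 - 82*5929 = 444 - 486178 = -485734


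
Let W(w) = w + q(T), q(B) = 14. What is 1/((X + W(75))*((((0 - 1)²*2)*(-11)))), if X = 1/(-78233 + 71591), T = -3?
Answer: -3321/6502507 ≈ -0.00051073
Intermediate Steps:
W(w) = 14 + w (W(w) = w + 14 = 14 + w)
X = -1/6642 (X = 1/(-6642) = -1/6642 ≈ -0.00015056)
1/((X + W(75))*((((0 - 1)²*2)*(-11)))) = 1/((-1/6642 + (14 + 75))*((((0 - 1)²*2)*(-11)))) = 1/((-1/6642 + 89)*((((-1)²*2)*(-11)))) = 1/((591137/6642)*(((1*2)*(-11)))) = 6642/(591137*((2*(-11)))) = (6642/591137)/(-22) = (6642/591137)*(-1/22) = -3321/6502507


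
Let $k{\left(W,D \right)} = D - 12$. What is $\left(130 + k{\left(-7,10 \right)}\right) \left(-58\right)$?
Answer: $-7424$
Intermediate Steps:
$k{\left(W,D \right)} = -12 + D$
$\left(130 + k{\left(-7,10 \right)}\right) \left(-58\right) = \left(130 + \left(-12 + 10\right)\right) \left(-58\right) = \left(130 - 2\right) \left(-58\right) = 128 \left(-58\right) = -7424$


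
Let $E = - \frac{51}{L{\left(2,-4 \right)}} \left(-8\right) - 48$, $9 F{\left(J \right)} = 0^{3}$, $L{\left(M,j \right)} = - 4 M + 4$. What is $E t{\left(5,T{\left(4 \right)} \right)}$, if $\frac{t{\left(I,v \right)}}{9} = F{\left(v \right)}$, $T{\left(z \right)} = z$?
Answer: $0$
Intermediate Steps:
$L{\left(M,j \right)} = 4 - 4 M$
$F{\left(J \right)} = 0$ ($F{\left(J \right)} = \frac{0^{3}}{9} = \frac{1}{9} \cdot 0 = 0$)
$t{\left(I,v \right)} = 0$ ($t{\left(I,v \right)} = 9 \cdot 0 = 0$)
$E = -150$ ($E = - \frac{51}{4 - 8} \left(-8\right) - 48 = - \frac{51}{-4} \left(-8\right) - 48 = \left(-51\right) \left(- \frac{1}{4}\right) \left(-8\right) - 48 = \frac{51}{4} \left(-8\right) - 48 = -102 - 48 = -150$)
$E t{\left(5,T{\left(4 \right)} \right)} = \left(-150\right) 0 = 0$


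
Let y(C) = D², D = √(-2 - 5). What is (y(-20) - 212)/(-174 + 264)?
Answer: -73/30 ≈ -2.4333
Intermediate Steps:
D = I*√7 (D = √(-7) = I*√7 ≈ 2.6458*I)
y(C) = -7 (y(C) = (I*√7)² = -7)
(y(-20) - 212)/(-174 + 264) = (-7 - 212)/(-174 + 264) = -219/90 = -219*1/90 = -73/30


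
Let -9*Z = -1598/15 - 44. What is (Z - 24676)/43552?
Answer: -1664501/2939760 ≈ -0.56620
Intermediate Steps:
Z = 2258/135 (Z = -(-1598/15 - 44)/9 = -⅑*(-2258/15) = 2258/135 ≈ 16.726)
(Z - 24676)/43552 = (2258/135 - 24676)/43552 = -3329002/135*1/43552 = -1664501/2939760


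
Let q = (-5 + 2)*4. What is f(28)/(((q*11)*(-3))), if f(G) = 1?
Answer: 1/396 ≈ 0.0025253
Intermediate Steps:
q = -12 (q = -3*4 = -12)
f(28)/(((q*11)*(-3))) = 1/(-12*11*(-3)) = 1/(-132*(-3)) = 1/396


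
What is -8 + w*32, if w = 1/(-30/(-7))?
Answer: -8/15 ≈ -0.53333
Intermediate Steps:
w = 7/30 (w = 1/(-30*(-⅐)) = 1/(30/7) = 7/30 ≈ 0.23333)
-8 + w*32 = -8 + (7/30)*32 = -8 + 112/15 = -8/15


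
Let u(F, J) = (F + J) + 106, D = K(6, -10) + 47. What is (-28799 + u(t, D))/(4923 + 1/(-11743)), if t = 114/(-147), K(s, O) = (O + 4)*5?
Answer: -8250408683/1416364306 ≈ -5.8251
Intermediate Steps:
K(s, O) = 20 + 5*O (K(s, O) = (4 + O)*5 = 20 + 5*O)
t = -38/49 (t = 114*(-1/147) = -38/49 ≈ -0.77551)
D = 17 (D = (20 + 5*(-10)) + 47 = (20 - 50) + 47 = -30 + 47 = 17)
u(F, J) = 106 + F + J
(-28799 + u(t, D))/(4923 + 1/(-11743)) = (-28799 + (106 - 38/49 + 17))/(4923 + 1/(-11743)) = (-28799 + 5989/49)/(4923 - 1/11743) = -1405162/(49*57810788/11743) = -1405162/49*11743/57810788 = -8250408683/1416364306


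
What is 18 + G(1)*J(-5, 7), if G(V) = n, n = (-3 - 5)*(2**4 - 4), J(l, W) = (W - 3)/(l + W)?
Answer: -174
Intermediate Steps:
J(l, W) = (-3 + W)/(W + l)
n = -96 (n = -8*(16 - 4) = -8*12 = -96)
G(V) = -96
18 + G(1)*J(-5, 7) = 18 - 96*(-3 + 7)/(7 - 5) = 18 - 96*4/2 = 18 - 48*4 = 18 - 96*2 = 18 - 192 = -174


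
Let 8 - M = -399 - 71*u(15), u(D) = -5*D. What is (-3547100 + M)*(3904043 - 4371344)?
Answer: 1659861563418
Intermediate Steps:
M = -4918 (M = 8 - (-399 - (-355)*15) = 8 - (-399 - 71*(-75)) = 8 - (-399 + 5325) = 8 - 1*4926 = 8 - 4926 = -4918)
(-3547100 + M)*(3904043 - 4371344) = (-3547100 - 4918)*(3904043 - 4371344) = -3552018*(-467301) = 1659861563418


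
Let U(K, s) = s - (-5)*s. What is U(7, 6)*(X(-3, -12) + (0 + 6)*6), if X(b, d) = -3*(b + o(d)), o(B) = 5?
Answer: 1080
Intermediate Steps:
X(b, d) = -15 - 3*b (X(b, d) = -3*(b + 5) = -3*(5 + b) = -15 - 3*b)
U(K, s) = 6*s (U(K, s) = s + 5*s = 6*s)
U(7, 6)*(X(-3, -12) + (0 + 6)*6) = (6*6)*((-15 - 3*(-3)) + (0 + 6)*6) = 36*((-15 + 9) + 6*6) = 36*(-6 + 36) = 36*30 = 1080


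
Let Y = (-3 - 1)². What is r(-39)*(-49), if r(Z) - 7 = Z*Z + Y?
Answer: -75656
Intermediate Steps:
Y = 16 (Y = (-4)² = 16)
r(Z) = 23 + Z² (r(Z) = 7 + (Z*Z + 16) = 7 + (Z² + 16) = 7 + (16 + Z²) = 23 + Z²)
r(-39)*(-49) = (23 + (-39)²)*(-49) = (23 + 1521)*(-49) = 1544*(-49) = -75656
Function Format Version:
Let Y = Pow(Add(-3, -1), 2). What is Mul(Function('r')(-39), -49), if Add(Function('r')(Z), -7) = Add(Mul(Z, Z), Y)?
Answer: -75656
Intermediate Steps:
Y = 16 (Y = Pow(-4, 2) = 16)
Function('r')(Z) = Add(23, Pow(Z, 2)) (Function('r')(Z) = Add(7, Add(Mul(Z, Z), 16)) = Add(7, Add(Pow(Z, 2), 16)) = Add(7, Add(16, Pow(Z, 2))) = Add(23, Pow(Z, 2)))
Mul(Function('r')(-39), -49) = Mul(Add(23, Pow(-39, 2)), -49) = Mul(Add(23, 1521), -49) = Mul(1544, -49) = -75656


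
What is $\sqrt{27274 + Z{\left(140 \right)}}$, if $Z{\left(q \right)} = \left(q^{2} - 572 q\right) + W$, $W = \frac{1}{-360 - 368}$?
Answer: $\frac{i \sqrt{4399662358}}{364} \approx 182.23 i$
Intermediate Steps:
$W = - \frac{1}{728}$ ($W = \frac{1}{-728} = - \frac{1}{728} \approx -0.0013736$)
$Z{\left(q \right)} = - \frac{1}{728} + q^{2} - 572 q$ ($Z{\left(q \right)} = \left(q^{2} - 572 q\right) - \frac{1}{728} = - \frac{1}{728} + q^{2} - 572 q$)
$\sqrt{27274 + Z{\left(140 \right)}} = \sqrt{27274 - \left(\frac{58298241}{728} - 19600\right)} = \sqrt{27274 - \frac{44029441}{728}} = \sqrt{- \frac{24173969}{728}} = \frac{i \sqrt{4399662358}}{364}$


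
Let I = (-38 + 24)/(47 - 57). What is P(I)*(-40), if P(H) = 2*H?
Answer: -112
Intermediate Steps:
I = 7/5 (I = -14/(-10) = -14*(-⅒) = 7/5 ≈ 1.4000)
P(I)*(-40) = (2*(7/5))*(-40) = (14/5)*(-40) = -112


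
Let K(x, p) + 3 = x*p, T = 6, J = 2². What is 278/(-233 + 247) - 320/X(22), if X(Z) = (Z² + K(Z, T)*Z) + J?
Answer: 230037/11641 ≈ 19.761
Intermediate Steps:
J = 4
K(x, p) = -3 + p*x (K(x, p) = -3 + x*p = -3 + p*x)
X(Z) = 4 + Z² + Z*(-3 + 6*Z) (X(Z) = (Z² + (-3 + 6*Z)*Z) + 4 = (Z² + Z*(-3 + 6*Z)) + 4 = 4 + Z² + Z*(-3 + 6*Z))
278/(-233 + 247) - 320/X(22) = 278/(-233 + 247) - 320/(4 - 3*22 + 7*22²) = 278/14 - 320/(4 - 66 + 7*484) = 278*(1/14) - 320/(4 - 66 + 3388) = 139/7 - 320/3326 = 139/7 - 320*1/3326 = 139/7 - 160/1663 = 230037/11641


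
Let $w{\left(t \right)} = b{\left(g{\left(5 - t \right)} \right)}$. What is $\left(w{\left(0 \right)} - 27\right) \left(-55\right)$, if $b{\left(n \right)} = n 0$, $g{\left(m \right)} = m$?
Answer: $1485$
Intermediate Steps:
$b{\left(n \right)} = 0$
$w{\left(t \right)} = 0$
$\left(w{\left(0 \right)} - 27\right) \left(-55\right) = \left(0 - 27\right) \left(-55\right) = \left(-27\right) \left(-55\right) = 1485$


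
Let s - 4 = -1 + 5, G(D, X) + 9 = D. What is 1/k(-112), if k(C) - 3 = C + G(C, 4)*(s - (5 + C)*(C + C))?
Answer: 1/2899051 ≈ 3.4494e-7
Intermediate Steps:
G(D, X) = -9 + D
s = 8 (s = 4 + (-1 + 5) = 4 + 4 = 8)
k(C) = 3 + C + (-9 + C)*(8 - 2*C*(5 + C)) (k(C) = 3 + (C + (-9 + C)*(8 - (5 + C)*(C + C))) = 3 + (C + (-9 + C)*(8 - (5 + C)*2*C)) = 3 + (C + (-9 + C)*(8 - 2*C*(5 + C))) = 3 + C + (-9 + C)*(8 - 2*C*(5 + C)))
1/k(-112) = 1/(-69 - 2*(-112)³ + 8*(-112)² + 99*(-112)) = 1/(-69 - 2*(-1404928) + 8*12544 - 11088) = 1/(-69 + 2809856 + 100352 - 11088) = 1/2899051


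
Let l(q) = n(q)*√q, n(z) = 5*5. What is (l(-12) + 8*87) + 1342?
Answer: 2038 + 50*I*√3 ≈ 2038.0 + 86.603*I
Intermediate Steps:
n(z) = 25
l(q) = 25*√q
(l(-12) + 8*87) + 1342 = (25*√(-12) + 8*87) + 1342 = (25*(2*I*√3) + 696) + 1342 = (50*I*√3 + 696) + 1342 = (696 + 50*I*√3) + 1342 = 2038 + 50*I*√3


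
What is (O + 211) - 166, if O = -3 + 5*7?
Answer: 77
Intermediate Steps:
O = 32 (O = -3 + 35 = 32)
(O + 211) - 166 = (32 + 211) - 166 = 243 - 166 = 77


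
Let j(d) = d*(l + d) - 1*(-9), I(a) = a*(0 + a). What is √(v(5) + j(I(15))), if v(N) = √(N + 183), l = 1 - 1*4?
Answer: √(49959 + 2*√47) ≈ 223.55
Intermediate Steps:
l = -3 (l = 1 - 4 = -3)
I(a) = a² (I(a) = a*a = a²)
v(N) = √(183 + N)
j(d) = 9 + d*(-3 + d) (j(d) = d*(-3 + d) - 1*(-9) = d*(-3 + d) + 9 = 9 + d*(-3 + d))
√(v(5) + j(I(15))) = √(√(183 + 5) + (9 + (15²)² - 3*15²)) = √(√188 + (9 + 225² - 3*225)) = √(2*√47 + (9 + 50625 - 675)) = √(2*√47 + 49959) = √(49959 + 2*√47)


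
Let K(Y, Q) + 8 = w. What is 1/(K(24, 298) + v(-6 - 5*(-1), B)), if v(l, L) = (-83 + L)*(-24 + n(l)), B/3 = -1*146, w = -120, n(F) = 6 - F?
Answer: 1/8729 ≈ 0.00011456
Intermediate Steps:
B = -438 (B = 3*(-1*146) = 3*(-146) = -438)
K(Y, Q) = -128 (K(Y, Q) = -8 - 120 = -128)
v(l, L) = (-83 + L)*(-18 - l) (v(l, L) = (-83 + L)*(-24 + (6 - l)) = (-83 + L)*(-18 - l))
1/(K(24, 298) + v(-6 - 5*(-1), B)) = 1/(-128 + (1494 - 18*(-438) + 83*(-6 - 5*(-1)) - 1*(-438)*(-6 - 5*(-1)))) = 1/(-128 + (1494 + 7884 + 83*(-6 + 5) - 1*(-438)*(-6 + 5))) = 1/(-128 + (1494 + 7884 + 83*(-1) - 1*(-438)*(-1))) = 1/(-128 + (1494 + 7884 - 83 - 438)) = 1/(-128 + 8857) = 1/8729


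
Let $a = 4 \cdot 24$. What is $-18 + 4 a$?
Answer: $366$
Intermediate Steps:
$a = 96$
$-18 + 4 a = -18 + 4 \cdot 96 = -18 + 384 = 366$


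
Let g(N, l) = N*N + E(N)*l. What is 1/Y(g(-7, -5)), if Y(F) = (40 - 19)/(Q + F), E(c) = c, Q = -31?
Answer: 53/21 ≈ 2.5238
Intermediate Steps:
g(N, l) = N² + N*l (g(N, l) = N*N + N*l = N² + N*l)
Y(F) = 21/(-31 + F) (Y(F) = (40 - 19)/(-31 + F) = 21/(-31 + F))
1/Y(g(-7, -5)) = 1/(21/(-31 - 7*(-7 - 5))) = 1/(21/(-31 - 7*(-12))) = 1/(21/(-31 + 84)) = 1/(21/53) = 53/21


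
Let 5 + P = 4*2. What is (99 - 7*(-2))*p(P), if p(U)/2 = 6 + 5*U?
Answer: 4746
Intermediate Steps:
P = 3 (P = -5 + 4*2 = -5 + 8 = 3)
p(U) = 12 + 10*U (p(U) = 2*(6 + 5*U) = 12 + 10*U)
(99 - 7*(-2))*p(P) = (99 - 7*(-2))*(12 + 10*3) = (99 + 14)*(12 + 30) = 113*42 = 4746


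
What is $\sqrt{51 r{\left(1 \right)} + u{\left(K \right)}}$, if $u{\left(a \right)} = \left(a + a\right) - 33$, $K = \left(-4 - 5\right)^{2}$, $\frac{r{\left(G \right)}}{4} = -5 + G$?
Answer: $i \sqrt{687} \approx 26.211 i$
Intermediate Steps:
$r{\left(G \right)} = -20 + 4 G$ ($r{\left(G \right)} = 4 \left(-5 + G\right) = -20 + 4 G$)
$K = 81$ ($K = \left(-4 - 5\right)^{2} = \left(-9\right)^{2} = 81$)
$u{\left(a \right)} = -33 + 2 a$ ($u{\left(a \right)} = 2 a - 33 = -33 + 2 a$)
$\sqrt{51 r{\left(1 \right)} + u{\left(K \right)}} = \sqrt{51 \left(-20 + 4 \cdot 1\right) + \left(-33 + 2 \cdot 81\right)} = \sqrt{51 \left(-20 + 4\right) + \left(-33 + 162\right)} = \sqrt{51 \left(-16\right) + 129} = \sqrt{-816 + 129} = \sqrt{-687} = i \sqrt{687}$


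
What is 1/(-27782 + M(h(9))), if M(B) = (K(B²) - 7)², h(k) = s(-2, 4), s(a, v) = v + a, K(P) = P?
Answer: -1/27773 ≈ -3.6006e-5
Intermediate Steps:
s(a, v) = a + v
h(k) = 2 (h(k) = -2 + 4 = 2)
M(B) = (-7 + B²)² (M(B) = (B² - 7)² = (-7 + B²)²)
1/(-27782 + M(h(9))) = 1/(-27782 + (-7 + 2²)²) = 1/(-27782 + (-7 + 4)²) = 1/(-27782 + (-3)²) = 1/(-27782 + 9) = 1/(-27773) = -1/27773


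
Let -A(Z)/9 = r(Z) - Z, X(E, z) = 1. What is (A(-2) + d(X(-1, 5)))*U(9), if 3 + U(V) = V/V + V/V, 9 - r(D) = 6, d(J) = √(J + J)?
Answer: 45 - √2 ≈ 43.586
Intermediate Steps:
d(J) = √2*√J (d(J) = √(2*J) = √2*√J)
r(D) = 3 (r(D) = 9 - 1*6 = 9 - 6 = 3)
U(V) = -1 (U(V) = -3 + (V/V + V/V) = -3 + (1 + 1) = -3 + 2 = -1)
A(Z) = -27 + 9*Z (A(Z) = -9*(3 - Z) = -27 + 9*Z)
(A(-2) + d(X(-1, 5)))*U(9) = ((-27 + 9*(-2)) + √2*√1)*(-1) = ((-27 - 18) + √2*1)*(-1) = (-45 + √2)*(-1) = 45 - √2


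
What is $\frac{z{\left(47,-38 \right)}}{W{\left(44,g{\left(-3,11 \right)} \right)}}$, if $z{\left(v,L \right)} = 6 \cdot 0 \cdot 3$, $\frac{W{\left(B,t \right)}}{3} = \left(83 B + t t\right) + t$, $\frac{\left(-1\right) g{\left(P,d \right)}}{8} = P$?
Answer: $0$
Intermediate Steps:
$g{\left(P,d \right)} = - 8 P$
$W{\left(B,t \right)} = 3 t + 3 t^{2} + 249 B$ ($W{\left(B,t \right)} = 3 \left(\left(83 B + t t\right) + t\right) = 3 \left(\left(83 B + t^{2}\right) + t\right) = 3 \left(\left(t^{2} + 83 B\right) + t\right) = 3 \left(t + t^{2} + 83 B\right) = 3 t + 3 t^{2} + 249 B$)
$z{\left(v,L \right)} = 0$ ($z{\left(v,L \right)} = 0 \cdot 3 = 0$)
$\frac{z{\left(47,-38 \right)}}{W{\left(44,g{\left(-3,11 \right)} \right)}} = \frac{0}{3 \left(\left(-8\right) \left(-3\right)\right) + 3 \left(\left(-8\right) \left(-3\right)\right)^{2} + 249 \cdot 44} = \frac{0}{3 \cdot 24 + 3 \cdot 24^{2} + 10956} = \frac{0}{72 + 3 \cdot 576 + 10956} = \frac{0}{72 + 1728 + 10956} = \frac{0}{12756} = 0 \cdot \frac{1}{12756} = 0$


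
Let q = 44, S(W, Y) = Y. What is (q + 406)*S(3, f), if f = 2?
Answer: 900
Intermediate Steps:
(q + 406)*S(3, f) = (44 + 406)*2 = 450*2 = 900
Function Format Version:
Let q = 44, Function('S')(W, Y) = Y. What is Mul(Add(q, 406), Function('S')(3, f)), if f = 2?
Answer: 900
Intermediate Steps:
Mul(Add(q, 406), Function('S')(3, f)) = Mul(Add(44, 406), 2) = Mul(450, 2) = 900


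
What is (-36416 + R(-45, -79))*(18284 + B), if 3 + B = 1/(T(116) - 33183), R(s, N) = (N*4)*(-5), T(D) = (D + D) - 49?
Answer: -1751301516097/2750 ≈ -6.3684e+8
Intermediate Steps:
T(D) = -49 + 2*D (T(D) = 2*D - 49 = -49 + 2*D)
R(s, N) = -20*N (R(s, N) = (4*N)*(-5) = -20*N)
B = -99001/33000 (B = -3 + 1/((-49 + 2*116) - 33183) = -3 + 1/((-49 + 232) - 33183) = -3 + 1/(183 - 33183) = -3 + 1/(-33000) = -3 - 1/33000 = -99001/33000 ≈ -3.0000)
(-36416 + R(-45, -79))*(18284 + B) = (-36416 - 20*(-79))*(18284 - 99001/33000) = (-36416 + 1580)*(603272999/33000) = -34836*603272999/33000 = -1751301516097/2750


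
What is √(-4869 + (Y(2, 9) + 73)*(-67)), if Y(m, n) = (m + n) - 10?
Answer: I*√9827 ≈ 99.131*I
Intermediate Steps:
Y(m, n) = -10 + m + n
√(-4869 + (Y(2, 9) + 73)*(-67)) = √(-4869 + ((-10 + 2 + 9) + 73)*(-67)) = √(-4869 + (1 + 73)*(-67)) = √(-4869 + 74*(-67)) = √(-4869 - 4958) = √(-9827) = I*√9827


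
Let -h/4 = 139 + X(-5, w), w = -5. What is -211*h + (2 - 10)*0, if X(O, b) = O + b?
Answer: 108876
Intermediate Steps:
h = -516 (h = -4*(139 + (-5 - 5)) = -4*(139 - 10) = -4*129 = -516)
-211*h + (2 - 10)*0 = -211*(-516) + (2 - 10)*0 = 108876 - 8*0 = 108876 + 0 = 108876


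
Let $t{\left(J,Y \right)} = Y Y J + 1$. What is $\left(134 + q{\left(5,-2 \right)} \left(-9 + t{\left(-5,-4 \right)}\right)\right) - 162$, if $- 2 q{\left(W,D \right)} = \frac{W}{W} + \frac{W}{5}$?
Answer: $60$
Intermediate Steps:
$t{\left(J,Y \right)} = 1 + J Y^{2}$ ($t{\left(J,Y \right)} = Y^{2} J + 1 = J Y^{2} + 1 = 1 + J Y^{2}$)
$q{\left(W,D \right)} = - \frac{1}{2} - \frac{W}{10}$ ($q{\left(W,D \right)} = - \frac{\frac{W}{W} + \frac{W}{5}}{2} = - \frac{1 + W \frac{1}{5}}{2} = - \frac{1 + \frac{W}{5}}{2} = - \frac{1}{2} - \frac{W}{10}$)
$\left(134 + q{\left(5,-2 \right)} \left(-9 + t{\left(-5,-4 \right)}\right)\right) - 162 = \left(134 + \left(- \frac{1}{2} - \frac{1}{2}\right) \left(-9 + \left(1 - 5 \left(-4\right)^{2}\right)\right)\right) - 162 = \left(134 + \left(- \frac{1}{2} - \frac{1}{2}\right) \left(-9 + \left(1 - 80\right)\right)\right) - 162 = \left(134 - \left(-9 + \left(1 - 80\right)\right)\right) - 162 = \left(134 - \left(-9 - 79\right)\right) - 162 = \left(134 - -88\right) - 162 = \left(134 + 88\right) - 162 = 222 - 162 = 60$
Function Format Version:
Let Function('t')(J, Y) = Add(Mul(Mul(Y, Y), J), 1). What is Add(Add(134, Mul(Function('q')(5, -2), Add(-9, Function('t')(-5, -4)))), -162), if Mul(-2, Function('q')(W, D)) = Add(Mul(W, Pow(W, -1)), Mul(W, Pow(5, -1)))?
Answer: 60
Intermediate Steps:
Function('t')(J, Y) = Add(1, Mul(J, Pow(Y, 2))) (Function('t')(J, Y) = Add(Mul(Pow(Y, 2), J), 1) = Add(Mul(J, Pow(Y, 2)), 1) = Add(1, Mul(J, Pow(Y, 2))))
Function('q')(W, D) = Add(Rational(-1, 2), Mul(Rational(-1, 10), W)) (Function('q')(W, D) = Mul(Rational(-1, 2), Add(Mul(W, Pow(W, -1)), Mul(W, Pow(5, -1)))) = Mul(Rational(-1, 2), Add(1, Mul(W, Rational(1, 5)))) = Mul(Rational(-1, 2), Add(1, Mul(Rational(1, 5), W))) = Add(Rational(-1, 2), Mul(Rational(-1, 10), W)))
Add(Add(134, Mul(Function('q')(5, -2), Add(-9, Function('t')(-5, -4)))), -162) = Add(Add(134, Mul(Add(Rational(-1, 2), Mul(Rational(-1, 10), 5)), Add(-9, Add(1, Mul(-5, Pow(-4, 2)))))), -162) = Add(Add(134, Mul(Add(Rational(-1, 2), Rational(-1, 2)), Add(-9, Add(1, Mul(-5, 16))))), -162) = Add(Add(134, Mul(-1, Add(-9, Add(1, -80)))), -162) = Add(Add(134, Mul(-1, Add(-9, -79))), -162) = Add(Add(134, Mul(-1, -88)), -162) = Add(Add(134, 88), -162) = Add(222, -162) = 60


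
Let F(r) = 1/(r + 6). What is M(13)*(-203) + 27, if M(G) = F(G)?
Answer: 310/19 ≈ 16.316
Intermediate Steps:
F(r) = 1/(6 + r)
M(G) = 1/(6 + G)
M(13)*(-203) + 27 = -203/(6 + 13) + 27 = -203/19 + 27 = 310/19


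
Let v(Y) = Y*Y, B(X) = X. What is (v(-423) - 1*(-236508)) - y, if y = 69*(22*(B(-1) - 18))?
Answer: 444279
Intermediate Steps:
v(Y) = Y**2
y = -28842 (y = 69*(22*(-1 - 18)) = 69*(22*(-19)) = 69*(-418) = -28842)
(v(-423) - 1*(-236508)) - y = ((-423)**2 - 1*(-236508)) - 1*(-28842) = (178929 + 236508) + 28842 = 415437 + 28842 = 444279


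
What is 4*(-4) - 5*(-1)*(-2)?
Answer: -26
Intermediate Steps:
4*(-4) - 5*(-1)*(-2) = -16 + 5*(-2) = -16 - 10 = -26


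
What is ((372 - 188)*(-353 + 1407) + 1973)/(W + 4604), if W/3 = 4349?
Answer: 10311/929 ≈ 11.099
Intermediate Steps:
W = 13047 (W = 3*4349 = 13047)
((372 - 188)*(-353 + 1407) + 1973)/(W + 4604) = ((372 - 188)*(-353 + 1407) + 1973)/(13047 + 4604) = (184*1054 + 1973)/17651 = (193936 + 1973)*(1/17651) = 195909*(1/17651) = 10311/929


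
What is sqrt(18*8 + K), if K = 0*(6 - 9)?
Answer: 12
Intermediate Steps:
K = 0 (K = 0*(-3) = 0)
sqrt(18*8 + K) = sqrt(18*8 + 0) = sqrt(144 + 0) = sqrt(144) = 12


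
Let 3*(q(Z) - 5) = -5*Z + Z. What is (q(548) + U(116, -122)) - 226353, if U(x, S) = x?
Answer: -680888/3 ≈ -2.2696e+5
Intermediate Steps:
q(Z) = 5 - 4*Z/3 (q(Z) = 5 + (-5*Z + Z)/3 = 5 + (-4*Z)/3 = 5 - 4*Z/3)
(q(548) + U(116, -122)) - 226353 = ((5 - 4/3*548) + 116) - 226353 = ((5 - 2192/3) + 116) - 226353 = (-2177/3 + 116) - 226353 = -1829/3 - 226353 = -680888/3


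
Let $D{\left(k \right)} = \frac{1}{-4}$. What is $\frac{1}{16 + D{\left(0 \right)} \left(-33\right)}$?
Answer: $\frac{4}{97} \approx 0.041237$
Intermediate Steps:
$D{\left(k \right)} = - \frac{1}{4}$
$\frac{1}{16 + D{\left(0 \right)} \left(-33\right)} = \frac{1}{16 - - \frac{33}{4}} = \frac{1}{16 + \frac{33}{4}} = \frac{1}{\frac{97}{4}} = \frac{4}{97}$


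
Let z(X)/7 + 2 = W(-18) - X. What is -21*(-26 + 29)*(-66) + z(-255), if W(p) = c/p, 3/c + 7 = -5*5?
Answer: 1138375/192 ≈ 5929.0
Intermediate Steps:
c = -3/32 (c = 3/(-7 - 5*5) = 3/(-7 - 25) = 3/(-32) = 3*(-1/32) = -3/32 ≈ -0.093750)
W(p) = -3/(32*p)
z(X) = -2681/192 - 7*X (z(X) = -14 + 7*(-3/32/(-18) - X) = -14 + 7*(-3/32*(-1/18) - X) = -14 + 7*(1/192 - X) = -14 + (7/192 - 7*X) = -2681/192 - 7*X)
-21*(-26 + 29)*(-66) + z(-255) = -21*(-26 + 29)*(-66) + (-2681/192 - 7*(-255)) = -21*3*(-66) + (-2681/192 + 1785) = -63*(-66) + 340039/192 = 4158 + 340039/192 = 1138375/192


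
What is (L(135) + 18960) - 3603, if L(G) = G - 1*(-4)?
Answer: 15496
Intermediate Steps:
L(G) = 4 + G (L(G) = G + 4 = 4 + G)
(L(135) + 18960) - 3603 = ((4 + 135) + 18960) - 3603 = (139 + 18960) - 3603 = 19099 - 3603 = 15496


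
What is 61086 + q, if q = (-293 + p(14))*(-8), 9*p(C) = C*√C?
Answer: 63430 - 112*√14/9 ≈ 63383.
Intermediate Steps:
p(C) = C^(3/2)/9 (p(C) = (C*√C)/9 = C^(3/2)/9)
q = 2344 - 112*√14/9 (q = (-293 + 14^(3/2)/9)*(-8) = (-293 + (14*√14)/9)*(-8) = (-293 + 14*√14/9)*(-8) = 2344 - 112*√14/9 ≈ 2297.4)
61086 + q = 61086 + (2344 - 112*√14/9) = 63430 - 112*√14/9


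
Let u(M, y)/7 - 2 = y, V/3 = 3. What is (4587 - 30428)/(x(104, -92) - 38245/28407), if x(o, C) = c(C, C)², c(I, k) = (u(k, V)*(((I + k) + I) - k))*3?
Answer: -734065287/51319802546267 ≈ -1.4304e-5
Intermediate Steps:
V = 9 (V = 3*3 = 9)
u(M, y) = 14 + 7*y
c(I, k) = 462*I (c(I, k) = ((14 + 7*9)*(((I + k) + I) - k))*3 = ((14 + 63)*((k + 2*I) - k))*3 = (77*(2*I))*3 = (154*I)*3 = 462*I)
x(o, C) = 213444*C² (x(o, C) = (462*C)² = 213444*C²)
(4587 - 30428)/(x(104, -92) - 38245/28407) = (4587 - 30428)/(213444*(-92)² - 38245/28407) = -25841/(213444*8464 - 38245*1/28407) = -25841/(1806590016 - 38245/28407) = -25841/51319802546267/28407 = -25841*28407/51319802546267 = -734065287/51319802546267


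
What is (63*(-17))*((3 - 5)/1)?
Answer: 2142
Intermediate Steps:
(63*(-17))*((3 - 5)/1) = -1071*(-2) = 2142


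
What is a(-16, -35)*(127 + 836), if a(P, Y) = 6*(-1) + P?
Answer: -21186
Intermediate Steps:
a(P, Y) = -6 + P
a(-16, -35)*(127 + 836) = (-6 - 16)*(127 + 836) = -22*963 = -21186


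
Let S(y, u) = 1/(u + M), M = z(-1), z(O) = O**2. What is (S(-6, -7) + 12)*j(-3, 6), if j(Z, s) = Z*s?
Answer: -213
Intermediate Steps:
M = 1 (M = (-1)**2 = 1)
S(y, u) = 1/(1 + u) (S(y, u) = 1/(u + 1) = 1/(1 + u))
(S(-6, -7) + 12)*j(-3, 6) = (1/(1 - 7) + 12)*(-3*6) = (1/(-6) + 12)*(-18) = (-1/6 + 12)*(-18) = (71/6)*(-18) = -213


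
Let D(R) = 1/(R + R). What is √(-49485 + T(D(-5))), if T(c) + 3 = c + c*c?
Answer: I*√4948809/10 ≈ 222.46*I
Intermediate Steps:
D(R) = 1/(2*R)
T(c) = -3 + c + c² (T(c) = -3 + (c + c*c) = -3 + (c + c²) = -3 + c + c²)
√(-49485 + T(D(-5))) = √(-49485 + (-3 + (½)/(-5) + ((½)/(-5))²)) = √(-49485 + (-3 + (½)*(-⅕) + ((½)*(-⅕))²)) = √(-49485 + (-3 - ⅒ + (-⅒)²)) = √(-49485 + (-3 - ⅒ + 1/100)) = √(-49485 - 309/100) = √(-4948809/100) = I*√4948809/10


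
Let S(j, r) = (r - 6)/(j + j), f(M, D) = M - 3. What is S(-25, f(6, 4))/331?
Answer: 3/16550 ≈ 0.00018127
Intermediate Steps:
f(M, D) = -3 + M
S(j, r) = (-6 + r)/(2*j) (S(j, r) = (-6 + r)/((2*j)) = (-6 + r)*(1/(2*j)) = (-6 + r)/(2*j))
S(-25, f(6, 4))/331 = ((½)*(-6 + (-3 + 6))/(-25))/331 = ((½)*(-1/25)*(-6 + 3))*(1/331) = ((½)*(-1/25)*(-3))*(1/331) = (3/50)*(1/331) = 3/16550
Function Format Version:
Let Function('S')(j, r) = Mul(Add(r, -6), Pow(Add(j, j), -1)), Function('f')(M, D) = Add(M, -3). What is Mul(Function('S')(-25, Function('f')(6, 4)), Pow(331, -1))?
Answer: Rational(3, 16550) ≈ 0.00018127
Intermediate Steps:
Function('f')(M, D) = Add(-3, M)
Function('S')(j, r) = Mul(Rational(1, 2), Pow(j, -1), Add(-6, r)) (Function('S')(j, r) = Mul(Add(-6, r), Pow(Mul(2, j), -1)) = Mul(Add(-6, r), Mul(Rational(1, 2), Pow(j, -1))) = Mul(Rational(1, 2), Pow(j, -1), Add(-6, r)))
Mul(Function('S')(-25, Function('f')(6, 4)), Pow(331, -1)) = Mul(Mul(Rational(1, 2), Pow(-25, -1), Add(-6, Add(-3, 6))), Pow(331, -1)) = Mul(Mul(Rational(1, 2), Rational(-1, 25), Add(-6, 3)), Rational(1, 331)) = Mul(Mul(Rational(1, 2), Rational(-1, 25), -3), Rational(1, 331)) = Mul(Rational(3, 50), Rational(1, 331)) = Rational(3, 16550)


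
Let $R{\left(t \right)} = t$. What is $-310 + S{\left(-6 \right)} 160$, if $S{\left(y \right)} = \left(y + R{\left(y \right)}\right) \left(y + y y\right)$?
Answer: $-57910$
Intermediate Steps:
$S{\left(y \right)} = 2 y \left(y + y^{2}\right)$ ($S{\left(y \right)} = \left(y + y\right) \left(y + y y\right) = 2 y \left(y + y^{2}\right)$)
$-310 + S{\left(-6 \right)} 160 = -310 + 2 \left(-6\right)^{2} \left(1 - 6\right) 160 = -310 + 2 \cdot 36 \left(-5\right) 160 = -310 - 57600 = -57910$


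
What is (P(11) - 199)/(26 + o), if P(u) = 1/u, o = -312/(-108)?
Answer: -4923/715 ≈ -6.8853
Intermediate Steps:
o = 26/9 (o = -312*(-1/108) = 26/9 ≈ 2.8889)
(P(11) - 199)/(26 + o) = (1/11 - 199)/(26 + 26/9) = (1/11 - 199)/(260/9) = -2188/11*9/260 = -4923/715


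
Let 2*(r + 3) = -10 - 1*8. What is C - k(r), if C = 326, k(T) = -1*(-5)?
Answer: 321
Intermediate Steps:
r = -12 (r = -3 + (-10 - 1*8)/2 = -3 + (-10 - 8)/2 = -3 + (½)*(-18) = -3 - 9 = -12)
k(T) = 5
C - k(r) = 326 - 1*5 = 326 - 5 = 321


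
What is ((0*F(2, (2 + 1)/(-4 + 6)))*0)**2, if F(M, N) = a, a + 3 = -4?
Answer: 0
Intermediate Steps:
a = -7 (a = -3 - 4 = -7)
F(M, N) = -7
((0*F(2, (2 + 1)/(-4 + 6)))*0)**2 = ((0*(-7))*0)**2 = (0*0)**2 = 0**2 = 0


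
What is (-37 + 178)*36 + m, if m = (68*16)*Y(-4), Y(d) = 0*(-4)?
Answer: 5076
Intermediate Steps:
Y(d) = 0
m = 0 (m = (68*16)*0 = 1088*0 = 0)
(-37 + 178)*36 + m = (-37 + 178)*36 + 0 = 141*36 + 0 = 5076 + 0 = 5076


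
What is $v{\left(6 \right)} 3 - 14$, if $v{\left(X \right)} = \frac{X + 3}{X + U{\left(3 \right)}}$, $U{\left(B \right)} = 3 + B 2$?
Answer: $- \frac{61}{5} \approx -12.2$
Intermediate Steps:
$U{\left(B \right)} = 3 + 2 B$
$v{\left(X \right)} = \frac{3 + X}{9 + X}$ ($v{\left(X \right)} = \frac{X + 3}{X + \left(3 + 2 \cdot 3\right)} = \frac{3 + X}{X + \left(3 + 6\right)} = \frac{3 + X}{X + 9} = \frac{3 + X}{9 + X}$)
$v{\left(6 \right)} 3 - 14 = \frac{3 + 6}{9 + 6} \cdot 3 - 14 = \frac{1}{15} \cdot 9 \cdot 3 - 14 = \frac{3}{5} \cdot 3 - 14 = \frac{9}{5} - 14 = - \frac{61}{5}$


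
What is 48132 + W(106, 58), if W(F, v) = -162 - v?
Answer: 47912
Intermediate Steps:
48132 + W(106, 58) = 48132 + (-162 - 1*58) = 48132 + (-162 - 58) = 48132 - 220 = 47912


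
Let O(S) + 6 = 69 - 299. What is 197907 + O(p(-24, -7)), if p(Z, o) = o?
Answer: 197671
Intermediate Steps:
O(S) = -236 (O(S) = -6 + (69 - 299) = -6 - 230 = -236)
197907 + O(p(-24, -7)) = 197907 - 236 = 197671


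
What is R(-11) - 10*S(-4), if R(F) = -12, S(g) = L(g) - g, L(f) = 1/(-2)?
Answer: -47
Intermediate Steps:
L(f) = -1/2
S(g) = -1/2 - g
R(-11) - 10*S(-4) = -12 - 10*(-1/2 - 1*(-4)) = -12 - 10*(-1/2 + 4) = -12 - 10*7/2 = -12 - 35 = -47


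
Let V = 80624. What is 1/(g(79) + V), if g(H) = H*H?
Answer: 1/86865 ≈ 1.1512e-5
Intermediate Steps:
g(H) = H²
1/(g(79) + V) = 1/(79² + 80624) = 1/(6241 + 80624) = 1/86865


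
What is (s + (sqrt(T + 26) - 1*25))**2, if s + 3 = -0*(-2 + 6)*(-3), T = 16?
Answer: (28 - sqrt(42))**2 ≈ 463.08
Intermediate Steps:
s = -3 (s = -3 - 0*(-2 + 6)*(-3) = -3 - 0*4*(-3) = -3 - 2*0*(-3) = -3 + 0*(-3) = -3 + 0 = -3)
(s + (sqrt(T + 26) - 1*25))**2 = (-3 + (sqrt(16 + 26) - 1*25))**2 = (-3 + (sqrt(42) - 25))**2 = (-3 + (-25 + sqrt(42)))**2 = (-28 + sqrt(42))**2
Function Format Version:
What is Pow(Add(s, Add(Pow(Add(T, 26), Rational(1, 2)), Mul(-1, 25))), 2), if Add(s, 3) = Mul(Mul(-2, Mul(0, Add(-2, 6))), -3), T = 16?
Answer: Pow(Add(28, Mul(-1, Pow(42, Rational(1, 2)))), 2) ≈ 463.08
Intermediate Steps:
s = -3 (s = Add(-3, Mul(Mul(-2, Mul(0, Add(-2, 6))), -3)) = Add(-3, Mul(Mul(-2, Mul(0, 4)), -3)) = Add(-3, Mul(Mul(-2, 0), -3)) = Add(-3, Mul(0, -3)) = Add(-3, 0) = -3)
Pow(Add(s, Add(Pow(Add(T, 26), Rational(1, 2)), Mul(-1, 25))), 2) = Pow(Add(-3, Add(Pow(Add(16, 26), Rational(1, 2)), Mul(-1, 25))), 2) = Pow(Add(-3, Add(Pow(42, Rational(1, 2)), -25)), 2) = Pow(Add(-3, Add(-25, Pow(42, Rational(1, 2)))), 2) = Pow(Add(-28, Pow(42, Rational(1, 2))), 2)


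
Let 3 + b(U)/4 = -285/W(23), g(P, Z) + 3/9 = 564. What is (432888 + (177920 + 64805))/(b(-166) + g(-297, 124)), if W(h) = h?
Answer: 46617297/34645 ≈ 1345.6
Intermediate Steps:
g(P, Z) = 1691/3 (g(P, Z) = -⅓ + 564 = 1691/3)
b(U) = -1416/23 (b(U) = -12 + 4*(-285/23) = -12 - 1140/23 = -1416/23)
(432888 + (177920 + 64805))/(b(-166) + g(-297, 124)) = (432888 + (177920 + 64805))/(-1416/23 + 1691/3) = (432888 + 242725)/(34645/69) = 675613*(69/34645) = 46617297/34645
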